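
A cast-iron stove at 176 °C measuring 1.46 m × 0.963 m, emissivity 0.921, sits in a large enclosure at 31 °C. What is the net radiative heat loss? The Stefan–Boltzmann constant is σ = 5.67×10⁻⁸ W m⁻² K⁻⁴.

A = 1.46 × 0.963 = 1.41 m².
Convert: 176 °C = 449 K; 31 °C = 304 K.
Q = εσA(T⁴ − T_s⁴). T⁴ − T_s⁴ = (449)⁴ − (304)⁴ = 4.06×10^10 − 8.54×10^9 = 3.21×10^10 K⁴.
Q = 0.921 × 5.67×10⁻⁸ × 1.41 × 3.21×10^10 = 2360 W.

Q ≈ 2360 W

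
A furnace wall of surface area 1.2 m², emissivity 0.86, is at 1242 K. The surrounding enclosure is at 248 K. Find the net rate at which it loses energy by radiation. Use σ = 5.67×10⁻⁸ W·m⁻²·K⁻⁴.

Q = εσA(T⁴ − T_s⁴). T⁴ − T_s⁴ = (1242)⁴ − (248)⁴ = 2.38×10^12 − 3.78×10^9 = 2.38×10^12 K⁴.
Q = 0.86 × 5.67×10⁻⁸ × 1.20 × 2.38×10^12 = 1.39×10^5 W.

Q ≈ 1.39×10^5 W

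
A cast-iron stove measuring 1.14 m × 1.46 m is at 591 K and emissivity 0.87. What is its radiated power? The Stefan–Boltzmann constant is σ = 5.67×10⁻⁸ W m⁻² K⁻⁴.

A = 1.14 × 1.46 = 1.66 m².
Stefan–Boltzmann: P = εσAT⁴ = 0.87 × 5.67×10⁻⁸ × 1.66 × (591)⁴ = 0.87 × 5.67×10⁻⁸ × 1.66 × 1.22×10^11.
P = 10000 W.

P ≈ 10000 W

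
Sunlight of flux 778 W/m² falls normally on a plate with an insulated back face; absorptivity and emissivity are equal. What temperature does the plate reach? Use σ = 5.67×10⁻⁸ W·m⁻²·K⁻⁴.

T ≈ 342 K

Absorbed flux αS = emitted flux εσT⁴ (one radiating face); with α = ε, T = (S/σ)^(1/4).
T = (778 / 5.67×10⁻⁸)^(1/4) = (1.37×10^10)^(1/4).
T = 342 K.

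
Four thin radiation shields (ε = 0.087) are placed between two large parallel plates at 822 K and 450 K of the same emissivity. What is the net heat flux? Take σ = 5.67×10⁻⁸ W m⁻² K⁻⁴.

Each of the 5 gaps contributes resistance (2/ε − 1) = 2/0.087 − 1 = 21.99; total = 109.9.
q = σ(T₁⁴ − T₂⁴) / 109.9 = 5.67×10⁻⁸ × 4.16×10^11 / 109.9 = 214 W/m².

q ≈ 214 W/m²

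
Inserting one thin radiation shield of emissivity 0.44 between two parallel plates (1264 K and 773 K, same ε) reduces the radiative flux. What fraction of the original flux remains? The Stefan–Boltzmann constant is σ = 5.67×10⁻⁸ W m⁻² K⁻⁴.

ratio ≈ 0.500

With N identical shields there are N+1 = 2 gaps in series, each with the same radiative resistance, so the flux falls to 1/(N+1) of its unshielded value.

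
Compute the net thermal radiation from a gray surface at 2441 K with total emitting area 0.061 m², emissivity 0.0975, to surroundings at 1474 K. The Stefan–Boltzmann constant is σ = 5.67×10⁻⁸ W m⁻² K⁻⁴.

Q = εσA(T⁴ − T_s⁴). T⁴ − T_s⁴ = (2441)⁴ − (1474)⁴ = 3.55×10^13 − 4.72×10^12 = 3.08×10^13 K⁴.
Q = 0.0975 × 5.67×10⁻⁸ × 0.0610 × 3.08×10^13 = 10400 W.

Q ≈ 10400 W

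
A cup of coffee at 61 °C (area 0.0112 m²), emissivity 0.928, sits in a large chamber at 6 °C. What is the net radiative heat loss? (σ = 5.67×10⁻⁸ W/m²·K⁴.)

Q ≈ 3.76 W

Convert: 61 °C = 334 K; 6 °C = 279 K.
Q = εσA(T⁴ − T_s⁴). T⁴ − T_s⁴ = (334)⁴ − (279)⁴ = 1.24×10^10 − 6.06×10^9 = 6.39×10^9 K⁴.
Q = 0.928 × 5.67×10⁻⁸ × 0.0112 × 6.39×10^9 = 3.76 W.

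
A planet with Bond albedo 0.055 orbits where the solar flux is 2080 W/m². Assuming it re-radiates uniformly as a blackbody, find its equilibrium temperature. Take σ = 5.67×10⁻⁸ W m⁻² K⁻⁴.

T ≈ 305 K

Power absorbed = (1−a)S·πR²; power emitted = 4πR²σT⁴. Equating and cancelling πR²:
T = ((1−a)S / 4σ)^(1/4) = (1970 / (4 × 5.67×10⁻⁸))^(1/4) = (8.67×10^9)^(1/4).
T = 305 K.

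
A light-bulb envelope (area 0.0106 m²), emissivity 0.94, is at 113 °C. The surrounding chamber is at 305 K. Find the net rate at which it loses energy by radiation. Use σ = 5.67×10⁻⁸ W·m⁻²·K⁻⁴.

Q ≈ 7.65 W

Convert: 113 °C = 386 K.
Q = εσA(T⁴ − T_s⁴). T⁴ − T_s⁴ = (386)⁴ − (305)⁴ = 2.22×10^10 − 8.65×10^9 = 1.35×10^10 K⁴.
Q = 0.94 × 5.67×10⁻⁸ × 0.0106 × 1.35×10^10 = 7.65 W.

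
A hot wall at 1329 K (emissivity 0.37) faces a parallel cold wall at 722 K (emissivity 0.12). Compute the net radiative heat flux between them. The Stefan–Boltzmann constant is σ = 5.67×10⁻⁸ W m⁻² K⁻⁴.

For two large parallel gray plates, q = σ(T₁⁴ − T₂⁴) / (1/ε₁ + 1/ε₂ − 1).
1/ε₁ + 1/ε₂ − 1 = 1/0.37 + 1/0.12 − 1 = 10.04.
T₁⁴ − T₂⁴ = 3.12×10^12 − 2.72×10^11 = 2.85×10^12 K⁴.
q = 5.67×10⁻⁸ × 2.85×10^12 / 10.04 = 16100 W/m².

q ≈ 16100 W/m²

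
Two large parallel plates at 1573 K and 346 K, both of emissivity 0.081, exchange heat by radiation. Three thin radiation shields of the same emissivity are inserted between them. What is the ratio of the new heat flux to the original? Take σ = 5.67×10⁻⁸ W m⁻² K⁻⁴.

ratio ≈ 0.250

With N identical shields there are N+1 = 4 gaps in series, each with the same radiative resistance, so the flux falls to 1/(N+1) of its unshielded value.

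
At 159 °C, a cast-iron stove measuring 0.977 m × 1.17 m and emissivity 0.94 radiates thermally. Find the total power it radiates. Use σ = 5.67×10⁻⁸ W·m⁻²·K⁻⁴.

P ≈ 2120 W

A = 0.977 × 1.17 = 1.14 m².
159 °C = 432 K.
P = εσAT⁴ = 0.94 × 5.67×10⁻⁸ × 1.14 × (432)⁴ = 0.94 × 5.67×10⁻⁸ × 1.14 × 3.48×10^10.
P = 2120 W.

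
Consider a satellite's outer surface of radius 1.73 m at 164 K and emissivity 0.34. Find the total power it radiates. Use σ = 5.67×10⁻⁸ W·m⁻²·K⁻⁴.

P ≈ 524 W

A = 4πr² = 4π × (1.73)² = 37.6 m².
Stefan–Boltzmann: P = εσAT⁴ = 0.34 × 5.67×10⁻⁸ × 37.6 × (164)⁴ = 0.34 × 5.67×10⁻⁸ × 37.6 × 7.23×10^8.
P = 524 W.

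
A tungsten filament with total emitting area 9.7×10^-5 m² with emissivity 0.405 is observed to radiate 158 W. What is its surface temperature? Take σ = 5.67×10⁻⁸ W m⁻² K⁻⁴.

T ≈ 2900 K

From P = εσAT⁴, T = (P / εσA)^(1/4) = (158 / (0.405 × 5.67×10⁻⁸ × 9.70×10^-5))^(1/4).
T = (7.09×10^13)^(1/4) = 2900 K.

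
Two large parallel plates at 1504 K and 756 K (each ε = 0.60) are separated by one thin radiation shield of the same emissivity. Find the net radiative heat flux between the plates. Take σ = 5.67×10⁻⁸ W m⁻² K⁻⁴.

q ≈ 58200 W/m²

Each of the 2 gaps contributes resistance (2/ε − 1) = 2/0.60 − 1 = 2.333; total = 4.667.
q = σ(T₁⁴ − T₂⁴) / 4.667 = 5.67×10⁻⁸ × 4.79×10^12 / 4.667 = 58200 W/m².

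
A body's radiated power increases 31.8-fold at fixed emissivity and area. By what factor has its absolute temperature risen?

factor ≈ 2.37

P ∝ T⁴ ⇒ T ∝ P^(1/4), so T scales by (31.8)^(1/4) = 2.37.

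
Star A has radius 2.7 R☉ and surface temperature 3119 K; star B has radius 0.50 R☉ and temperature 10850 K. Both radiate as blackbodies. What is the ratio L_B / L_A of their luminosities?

L_B/L_A ≈ 5.02

L = 4πR²σT⁴ ∝ R²T⁴, so L_B/L_A = (0.50/2.7)² × (10850/3119)⁴ = 0.0343 × 146 = 5.02.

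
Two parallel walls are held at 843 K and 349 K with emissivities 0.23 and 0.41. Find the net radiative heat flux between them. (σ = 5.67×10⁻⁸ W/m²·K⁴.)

For two large parallel gray plates, q = σ(T₁⁴ − T₂⁴) / (1/ε₁ + 1/ε₂ − 1).
1/ε₁ + 1/ε₂ − 1 = 1/0.23 + 1/0.41 − 1 = 5.787.
T₁⁴ − T₂⁴ = 5.05×10^11 − 1.48×10^10 = 4.90×10^11 K⁴.
q = 5.67×10⁻⁸ × 4.90×10^11 / 5.787 = 4800 W/m².

q ≈ 4800 W/m²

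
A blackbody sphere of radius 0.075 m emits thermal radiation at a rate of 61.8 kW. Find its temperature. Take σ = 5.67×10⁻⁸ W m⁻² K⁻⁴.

A = 4πr² = 4π × (0.075)² = 0.0707 m².
From P = σAT⁴, T = (P / σA)^(1/4) = (61800 / (5.67×10⁻⁸ × 0.0707))^(1/4).
T = (1.54×10^13)^(1/4) = 1980 K.

T ≈ 1980 K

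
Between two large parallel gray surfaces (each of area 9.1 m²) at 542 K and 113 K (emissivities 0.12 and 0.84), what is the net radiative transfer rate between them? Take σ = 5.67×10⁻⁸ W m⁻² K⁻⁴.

For two large parallel gray plates, q = σ(T₁⁴ − T₂⁴) / (1/ε₁ + 1/ε₂ − 1).
1/ε₁ + 1/ε₂ − 1 = 1/0.12 + 1/0.84 − 1 = 8.524.
T₁⁴ − T₂⁴ = 8.63×10^10 − 1.63×10^8 = 8.61×10^10 K⁴.
q = 5.67×10⁻⁸ × 8.61×10^10 / 8.524 = 573 W/m².
Q = q·A = 573 × 9.1 = 5210 W.

Q ≈ 5210 W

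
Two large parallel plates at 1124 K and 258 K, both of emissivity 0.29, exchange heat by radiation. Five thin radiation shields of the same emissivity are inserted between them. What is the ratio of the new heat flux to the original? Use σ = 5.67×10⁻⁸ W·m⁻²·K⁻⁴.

ratio ≈ 0.167

With N identical shields there are N+1 = 6 gaps in series, each with the same radiative resistance, so the flux falls to 1/(N+1) of its unshielded value.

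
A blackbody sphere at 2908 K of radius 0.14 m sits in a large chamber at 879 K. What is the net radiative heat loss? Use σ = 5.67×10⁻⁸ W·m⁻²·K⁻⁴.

Q ≈ 9.90×10^5 W

A = 4πr² = 4π × (0.14)² = 0.246 m².
Q = σA(T⁴ − T_s⁴). T⁴ − T_s⁴ = (2908)⁴ − (879)⁴ = 7.15×10^13 − 5.97×10^11 = 7.09×10^13 K⁴.
Q = 5.67×10⁻⁸ × 0.246 × 7.09×10^13 = 9.90×10^5 W.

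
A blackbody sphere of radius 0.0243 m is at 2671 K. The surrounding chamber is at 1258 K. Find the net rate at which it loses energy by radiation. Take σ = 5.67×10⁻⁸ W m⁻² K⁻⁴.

Q ≈ 20400 W

A = 4πr² = 4π × (0.0243)² = 7.42×10^-3 m².
Q = σA(T⁴ − T_s⁴). T⁴ − T_s⁴ = (2671)⁴ − (1258)⁴ = 5.09×10^13 − 2.50×10^12 = 4.84×10^13 K⁴.
Q = 5.67×10⁻⁸ × 7.42×10^-3 × 4.84×10^13 = 20400 W.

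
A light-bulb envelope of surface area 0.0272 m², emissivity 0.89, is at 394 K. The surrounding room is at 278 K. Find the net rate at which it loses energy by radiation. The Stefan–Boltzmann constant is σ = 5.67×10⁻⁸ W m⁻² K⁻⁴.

Q ≈ 24.9 W

Q = εσA(T⁴ − T_s⁴). T⁴ − T_s⁴ = (394)⁴ − (278)⁴ = 2.41×10^10 − 5.97×10^9 = 1.81×10^10 K⁴.
Q = 0.89 × 5.67×10⁻⁸ × 0.0272 × 1.81×10^10 = 24.9 W.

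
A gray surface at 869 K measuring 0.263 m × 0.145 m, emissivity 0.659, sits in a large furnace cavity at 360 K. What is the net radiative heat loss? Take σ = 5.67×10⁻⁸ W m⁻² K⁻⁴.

A = 0.263 × 0.145 = 0.0381 m².
Q = εσA(T⁴ − T_s⁴). T⁴ − T_s⁴ = (869)⁴ − (360)⁴ = 5.70×10^11 − 1.68×10^10 = 5.53×10^11 K⁴.
Q = 0.659 × 5.67×10⁻⁸ × 0.0381 × 5.53×10^11 = 789 W.

Q ≈ 789 W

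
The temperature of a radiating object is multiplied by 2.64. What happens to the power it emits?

factor ≈ 48.6

P ∝ T⁴, so the power scales as (2.64)⁴ = 48.6.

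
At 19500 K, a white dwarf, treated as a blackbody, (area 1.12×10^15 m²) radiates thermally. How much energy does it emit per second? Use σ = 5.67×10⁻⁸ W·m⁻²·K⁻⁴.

P = σAT⁴ = 5.67×10⁻⁸ × 1.12×10^15 × (19500)⁴ = 5.67×10⁻⁸ × 1.12×10^15 × 1.45×10^17.
P = 9.18×10^24 W.

P ≈ 9.18×10^24 W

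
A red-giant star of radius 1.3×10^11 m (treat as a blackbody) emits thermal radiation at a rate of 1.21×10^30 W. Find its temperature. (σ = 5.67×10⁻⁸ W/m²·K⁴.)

T ≈ 3170 K

A = 4πr² = 4π × (1.3×10^11)² = 2.12×10^23 m².
From P = σAT⁴, T = (P / σA)^(1/4) = (1.21×10^30 / (5.67×10⁻⁸ × 2.12×10^23))^(1/4).
T = (1.00×10^14)^(1/4) = 3170 K.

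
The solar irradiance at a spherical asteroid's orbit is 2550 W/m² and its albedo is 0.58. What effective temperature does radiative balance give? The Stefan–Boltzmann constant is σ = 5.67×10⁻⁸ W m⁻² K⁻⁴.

Power absorbed = (1−a)S·πR²; power emitted = 4πR²σT⁴. Equating and cancelling πR²:
T = ((1−a)S / 4σ)^(1/4) = (1070 / (4 × 5.67×10⁻⁸))^(1/4) = (4.72×10^9)^(1/4).
T = 262 K.

T ≈ 262 K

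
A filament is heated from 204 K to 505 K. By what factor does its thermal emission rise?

ratio ≈ 37.6

P ∝ T⁴, so the ratio is (505/204)⁴ = (2.475)⁴ = 37.6.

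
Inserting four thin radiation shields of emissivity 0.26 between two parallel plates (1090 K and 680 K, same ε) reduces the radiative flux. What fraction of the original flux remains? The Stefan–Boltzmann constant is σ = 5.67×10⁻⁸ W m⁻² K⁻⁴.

With N identical shields there are N+1 = 5 gaps in series, each with the same radiative resistance, so the flux falls to 1/(N+1) of its unshielded value.

ratio ≈ 0.200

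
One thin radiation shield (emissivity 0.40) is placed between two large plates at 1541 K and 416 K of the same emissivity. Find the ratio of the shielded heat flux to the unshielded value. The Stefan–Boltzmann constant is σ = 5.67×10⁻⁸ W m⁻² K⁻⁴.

With N identical shields there are N+1 = 2 gaps in series, each with the same radiative resistance, so the flux falls to 1/(N+1) of its unshielded value.

ratio ≈ 0.500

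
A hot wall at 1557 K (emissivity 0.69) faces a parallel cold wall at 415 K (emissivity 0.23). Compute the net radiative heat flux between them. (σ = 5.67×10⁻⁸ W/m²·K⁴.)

q ≈ 69100 W/m²

For two large parallel gray plates, q = σ(T₁⁴ − T₂⁴) / (1/ε₁ + 1/ε₂ − 1).
1/ε₁ + 1/ε₂ − 1 = 1/0.69 + 1/0.23 − 1 = 4.797.
T₁⁴ − T₂⁴ = 5.88×10^12 − 2.97×10^10 = 5.85×10^12 K⁴.
q = 5.67×10⁻⁸ × 5.85×10^12 / 4.797 = 69100 W/m².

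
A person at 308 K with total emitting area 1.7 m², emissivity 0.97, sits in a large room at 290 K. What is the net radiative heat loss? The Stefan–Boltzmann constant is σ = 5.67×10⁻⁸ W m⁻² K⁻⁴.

Q = εσA(T⁴ − T_s⁴). T⁴ − T_s⁴ = (308)⁴ − (290)⁴ = 9.00×10^9 − 7.07×10^9 = 1.93×10^9 K⁴.
Q = 0.97 × 5.67×10⁻⁸ × 1.70 × 1.93×10^9 = 180 W.

Q ≈ 180 W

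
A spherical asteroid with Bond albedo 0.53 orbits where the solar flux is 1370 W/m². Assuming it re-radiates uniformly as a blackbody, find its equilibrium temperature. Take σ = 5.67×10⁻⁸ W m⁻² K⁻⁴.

T ≈ 231 K

Power absorbed = (1−a)S·πR²; power emitted = 4πR²σT⁴. Equating and cancelling πR²:
T = ((1−a)S / 4σ)^(1/4) = (644 / (4 × 5.67×10⁻⁸))^(1/4) = (2.84×10^9)^(1/4).
T = 231 K.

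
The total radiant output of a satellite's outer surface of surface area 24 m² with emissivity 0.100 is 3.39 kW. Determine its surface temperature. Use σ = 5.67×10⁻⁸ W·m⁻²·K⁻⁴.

From P = εσAT⁴, T = (P / εσA)^(1/4) = (3390 / (0.100 × 5.67×10⁻⁸ × 24.0))^(1/4).
T = (2.49×10^10)^(1/4) = 397 K.

T ≈ 397 K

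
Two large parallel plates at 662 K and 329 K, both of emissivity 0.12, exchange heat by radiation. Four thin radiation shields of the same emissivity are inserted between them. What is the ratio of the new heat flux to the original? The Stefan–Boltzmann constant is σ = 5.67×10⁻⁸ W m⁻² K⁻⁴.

With N identical shields there are N+1 = 5 gaps in series, each with the same radiative resistance, so the flux falls to 1/(N+1) of its unshielded value.

ratio ≈ 0.200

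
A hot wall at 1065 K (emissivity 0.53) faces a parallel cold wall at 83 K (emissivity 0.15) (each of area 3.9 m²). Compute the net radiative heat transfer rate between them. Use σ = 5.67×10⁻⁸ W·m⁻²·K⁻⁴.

Q ≈ 37700 W

For two large parallel gray plates, q = σ(T₁⁴ − T₂⁴) / (1/ε₁ + 1/ε₂ − 1).
1/ε₁ + 1/ε₂ − 1 = 1/0.53 + 1/0.15 − 1 = 7.553.
T₁⁴ − T₂⁴ = 1.29×10^12 − 4.75×10^7 = 1.29×10^12 K⁴.
q = 5.67×10⁻⁸ × 1.29×10^12 / 7.553 = 9660 W/m².
Q = q·A = 9660 × 3.9 = 37700 W.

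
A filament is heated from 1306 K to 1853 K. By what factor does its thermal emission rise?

P ∝ T⁴, so the ratio is (1853/1306)⁴ = (1.419)⁴ = 4.05.

ratio ≈ 4.05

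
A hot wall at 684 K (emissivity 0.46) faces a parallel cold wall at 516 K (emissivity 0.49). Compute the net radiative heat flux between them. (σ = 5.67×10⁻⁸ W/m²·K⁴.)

For two large parallel gray plates, q = σ(T₁⁴ − T₂⁴) / (1/ε₁ + 1/ε₂ − 1).
1/ε₁ + 1/ε₂ − 1 = 1/0.46 + 1/0.49 − 1 = 3.215.
T₁⁴ − T₂⁴ = 2.19×10^11 − 7.09×10^10 = 1.48×10^11 K⁴.
q = 5.67×10⁻⁸ × 1.48×10^11 / 3.215 = 2610 W/m².

q ≈ 2610 W/m²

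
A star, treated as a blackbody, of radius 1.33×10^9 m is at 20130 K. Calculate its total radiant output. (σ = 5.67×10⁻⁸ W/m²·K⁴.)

A = 4πr² = 4π × (1.33×10^9)² = 2.22×10^19 m².
P = σAT⁴ = 5.67×10⁻⁸ × 2.22×10^19 × (20130)⁴ = 5.67×10⁻⁸ × 2.22×10^19 × 1.64×10^17.
P = 2.07×10^29 W.

P ≈ 2.07×10^29 W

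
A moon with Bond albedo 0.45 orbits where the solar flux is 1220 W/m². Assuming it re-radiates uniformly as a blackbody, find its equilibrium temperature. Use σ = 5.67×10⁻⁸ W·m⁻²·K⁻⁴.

Power absorbed = (1−a)S·πR²; power emitted = 4πR²σT⁴. Equating and cancelling πR²:
T = ((1−a)S / 4σ)^(1/4) = (671 / (4 × 5.67×10⁻⁸))^(1/4) = (2.96×10^9)^(1/4).
T = 233 K.

T ≈ 233 K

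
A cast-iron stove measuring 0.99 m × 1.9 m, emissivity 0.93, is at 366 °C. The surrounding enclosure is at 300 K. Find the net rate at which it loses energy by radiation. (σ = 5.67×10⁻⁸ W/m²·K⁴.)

Q ≈ 15700 W

A = 0.99 × 1.9 = 1.88 m².
Convert: 366 °C = 639 K.
Q = εσA(T⁴ − T_s⁴). T⁴ − T_s⁴ = (639)⁴ − (300)⁴ = 1.67×10^11 − 8.10×10^9 = 1.59×10^11 K⁴.
Q = 0.93 × 5.67×10⁻⁸ × 1.88 × 1.59×10^11 = 15700 W.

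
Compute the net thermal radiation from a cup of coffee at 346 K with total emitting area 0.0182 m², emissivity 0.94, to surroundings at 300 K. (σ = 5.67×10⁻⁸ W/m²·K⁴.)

Q ≈ 6.05 W

Q = εσA(T⁴ − T_s⁴). T⁴ − T_s⁴ = (346)⁴ − (300)⁴ = 1.43×10^10 − 8.10×10^9 = 6.23×10^9 K⁴.
Q = 0.94 × 5.67×10⁻⁸ × 0.0182 × 6.23×10^9 = 6.05 W.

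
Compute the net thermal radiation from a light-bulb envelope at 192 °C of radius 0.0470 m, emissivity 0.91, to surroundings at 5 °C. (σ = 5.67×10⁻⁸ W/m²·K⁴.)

A = 4πr² = 4π × (0.0470)² = 0.0278 m².
Convert: 192 °C = 465 K; 5 °C = 278 K.
Q = εσA(T⁴ − T_s⁴). T⁴ − T_s⁴ = (465)⁴ − (278)⁴ = 4.68×10^10 − 5.97×10^9 = 4.08×10^10 K⁴.
Q = 0.91 × 5.67×10⁻⁸ × 0.0278 × 4.08×10^10 = 58.4 W.

Q ≈ 58.4 W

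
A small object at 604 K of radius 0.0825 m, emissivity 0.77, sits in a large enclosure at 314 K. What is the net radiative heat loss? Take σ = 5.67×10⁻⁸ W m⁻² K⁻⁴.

A = 4πr² = 4π × (0.0825)² = 0.0855 m².
Q = εσA(T⁴ − T_s⁴). T⁴ − T_s⁴ = (604)⁴ − (314)⁴ = 1.33×10^11 − 9.72×10^9 = 1.23×10^11 K⁴.
Q = 0.77 × 5.67×10⁻⁸ × 0.0855 × 1.23×10^11 = 461 W.

Q ≈ 461 W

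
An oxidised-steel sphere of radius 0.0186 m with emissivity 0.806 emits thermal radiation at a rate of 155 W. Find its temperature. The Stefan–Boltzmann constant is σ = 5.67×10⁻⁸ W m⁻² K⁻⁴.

T ≈ 940 K

A = 4πr² = 4π × (0.0186)² = 4.35×10^-3 m².
From P = εσAT⁴, T = (P / εσA)^(1/4) = (155 / (0.806 × 5.67×10⁻⁸ × 4.35×10^-3))^(1/4).
T = (7.80×10^11)^(1/4) = 940 K.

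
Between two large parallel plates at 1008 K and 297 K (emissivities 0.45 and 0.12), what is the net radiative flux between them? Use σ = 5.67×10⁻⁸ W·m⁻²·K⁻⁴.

For two large parallel gray plates, q = σ(T₁⁴ − T₂⁴) / (1/ε₁ + 1/ε₂ − 1).
1/ε₁ + 1/ε₂ − 1 = 1/0.45 + 1/0.12 − 1 = 9.556.
T₁⁴ − T₂⁴ = 1.03×10^12 − 7.78×10^9 = 1.02×10^12 K⁴.
q = 5.67×10⁻⁸ × 1.02×10^12 / 9.556 = 6080 W/m².

q ≈ 6080 W/m²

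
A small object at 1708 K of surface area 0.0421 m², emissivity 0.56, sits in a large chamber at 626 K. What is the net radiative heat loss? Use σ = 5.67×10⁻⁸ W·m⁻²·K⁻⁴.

Q ≈ 11200 W

Q = εσA(T⁴ − T_s⁴). T⁴ − T_s⁴ = (1708)⁴ − (626)⁴ = 8.51×10^12 − 1.54×10^11 = 8.36×10^12 K⁴.
Q = 0.56 × 5.67×10⁻⁸ × 0.0421 × 8.36×10^12 = 11200 W.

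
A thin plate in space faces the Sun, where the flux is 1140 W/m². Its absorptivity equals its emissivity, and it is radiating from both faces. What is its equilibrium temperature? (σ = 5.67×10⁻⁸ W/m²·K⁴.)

T ≈ 317 K

Absorbed flux αS = emitted flux 2εσT⁴ per unit area; with α = ε this gives T = (S/2σ)^(1/4).
T = (1140 / (2 × 5.67×10⁻⁸))^(1/4) = (1.01×10^10)^(1/4).
T = 317 K.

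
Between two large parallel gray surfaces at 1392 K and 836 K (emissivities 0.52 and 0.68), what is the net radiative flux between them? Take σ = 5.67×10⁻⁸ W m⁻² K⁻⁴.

q ≈ 77400 W/m²

For two large parallel gray plates, q = σ(T₁⁴ − T₂⁴) / (1/ε₁ + 1/ε₂ − 1).
1/ε₁ + 1/ε₂ − 1 = 1/0.52 + 1/0.68 − 1 = 2.394.
T₁⁴ − T₂⁴ = 3.75×10^12 − 4.88×10^11 = 3.27×10^12 K⁴.
q = 5.67×10⁻⁸ × 3.27×10^12 / 2.394 = 77400 W/m².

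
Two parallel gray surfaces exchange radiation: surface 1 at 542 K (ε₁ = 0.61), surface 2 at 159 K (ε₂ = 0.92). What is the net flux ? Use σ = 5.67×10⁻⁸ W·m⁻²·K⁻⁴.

q ≈ 2810 W/m²

For two large parallel gray plates, q = σ(T₁⁴ − T₂⁴) / (1/ε₁ + 1/ε₂ − 1).
1/ε₁ + 1/ε₂ − 1 = 1/0.61 + 1/0.92 − 1 = 1.726.
T₁⁴ − T₂⁴ = 8.63×10^10 − 6.39×10^8 = 8.57×10^10 K⁴.
q = 5.67×10⁻⁸ × 8.57×10^10 / 1.726 = 2810 W/m².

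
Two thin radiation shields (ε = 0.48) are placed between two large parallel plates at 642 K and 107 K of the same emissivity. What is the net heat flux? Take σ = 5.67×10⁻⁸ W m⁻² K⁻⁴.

q ≈ 1010 W/m²

Each of the 3 gaps contributes resistance (2/ε − 1) = 2/0.48 − 1 = 3.167; total = 9.500.
q = σ(T₁⁴ − T₂⁴) / 9.500 = 5.67×10⁻⁸ × 1.70×10^11 / 9.500 = 1010 W/m².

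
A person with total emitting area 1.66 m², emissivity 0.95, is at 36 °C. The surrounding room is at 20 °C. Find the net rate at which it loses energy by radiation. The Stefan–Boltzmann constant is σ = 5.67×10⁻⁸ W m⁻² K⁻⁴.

Convert: 36 °C = 309 K; 20 °C = 293 K.
Q = εσA(T⁴ − T_s⁴). T⁴ − T_s⁴ = (309)⁴ − (293)⁴ = 9.12×10^9 − 7.37×10^9 = 1.75×10^9 K⁴.
Q = 0.95 × 5.67×10⁻⁸ × 1.66 × 1.75×10^9 = 156 W.

Q ≈ 156 W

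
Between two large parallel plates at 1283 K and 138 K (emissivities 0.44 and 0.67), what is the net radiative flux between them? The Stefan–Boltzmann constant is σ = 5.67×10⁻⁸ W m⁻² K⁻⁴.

For two large parallel gray plates, q = σ(T₁⁴ − T₂⁴) / (1/ε₁ + 1/ε₂ − 1).
1/ε₁ + 1/ε₂ − 1 = 1/0.44 + 1/0.67 − 1 = 2.765.
T₁⁴ − T₂⁴ = 2.71×10^12 − 3.63×10^8 = 2.71×10^12 K⁴.
q = 5.67×10⁻⁸ × 2.71×10^12 / 2.765 = 55600 W/m².

q ≈ 55600 W/m²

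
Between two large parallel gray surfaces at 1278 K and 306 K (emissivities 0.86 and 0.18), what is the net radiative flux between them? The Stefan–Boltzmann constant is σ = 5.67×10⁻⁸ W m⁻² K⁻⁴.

q ≈ 26400 W/m²

For two large parallel gray plates, q = σ(T₁⁴ − T₂⁴) / (1/ε₁ + 1/ε₂ − 1).
1/ε₁ + 1/ε₂ − 1 = 1/0.86 + 1/0.18 − 1 = 5.718.
T₁⁴ − T₂⁴ = 2.67×10^12 − 8.77×10^9 = 2.66×10^12 K⁴.
q = 5.67×10⁻⁸ × 2.66×10^12 / 5.718 = 26400 W/m².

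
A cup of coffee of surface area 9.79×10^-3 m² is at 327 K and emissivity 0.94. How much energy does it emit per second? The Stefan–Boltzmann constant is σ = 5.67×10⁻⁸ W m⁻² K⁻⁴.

P ≈ 5.97 W

P = εσAT⁴ = 0.94 × 5.67×10⁻⁸ × 9.79×10^-3 × (327)⁴ = 0.94 × 5.67×10⁻⁸ × 9.79×10^-3 × 1.14×10^10.
P = 5.97 W.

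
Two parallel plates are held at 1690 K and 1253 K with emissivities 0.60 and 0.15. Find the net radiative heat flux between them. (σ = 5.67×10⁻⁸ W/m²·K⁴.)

For two large parallel gray plates, q = σ(T₁⁴ − T₂⁴) / (1/ε₁ + 1/ε₂ − 1).
1/ε₁ + 1/ε₂ − 1 = 1/0.60 + 1/0.15 − 1 = 7.333.
T₁⁴ − T₂⁴ = 8.16×10^12 − 2.46×10^12 = 5.69×10^12 K⁴.
q = 5.67×10⁻⁸ × 5.69×10^12 / 7.333 = 44000 W/m².

q ≈ 44000 W/m²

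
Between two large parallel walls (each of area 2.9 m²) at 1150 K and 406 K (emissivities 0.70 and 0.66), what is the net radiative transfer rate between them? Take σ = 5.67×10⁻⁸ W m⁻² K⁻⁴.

Q ≈ 1.46×10^5 W

For two large parallel gray plates, q = σ(T₁⁴ − T₂⁴) / (1/ε₁ + 1/ε₂ − 1).
1/ε₁ + 1/ε₂ − 1 = 1/0.70 + 1/0.66 − 1 = 1.944.
T₁⁴ − T₂⁴ = 1.75×10^12 − 2.72×10^10 = 1.72×10^12 K⁴.
q = 5.67×10⁻⁸ × 1.72×10^12 / 1.944 = 50200 W/m².
Q = q·A = 50200 × 2.9 = 1.46×10^5 W.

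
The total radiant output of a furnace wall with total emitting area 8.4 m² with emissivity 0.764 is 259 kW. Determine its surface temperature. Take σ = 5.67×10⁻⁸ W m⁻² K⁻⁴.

T ≈ 919 K

From P = εσAT⁴, T = (P / εσA)^(1/4) = (2.59×10^5 / (0.764 × 5.67×10⁻⁸ × 8.40))^(1/4).
T = (7.12×10^11)^(1/4) = 919 K.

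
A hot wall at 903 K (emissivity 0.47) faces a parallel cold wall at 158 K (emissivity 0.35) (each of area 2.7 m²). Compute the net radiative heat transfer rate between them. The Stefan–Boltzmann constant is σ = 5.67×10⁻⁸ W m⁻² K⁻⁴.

Q ≈ 25500 W

For two large parallel gray plates, q = σ(T₁⁴ − T₂⁴) / (1/ε₁ + 1/ε₂ − 1).
1/ε₁ + 1/ε₂ − 1 = 1/0.47 + 1/0.35 − 1 = 3.985.
T₁⁴ − T₂⁴ = 6.65×10^11 − 6.23×10^8 = 6.64×10^11 K⁴.
q = 5.67×10⁻⁸ × 6.64×10^11 / 3.985 = 9450 W/m².
Q = q·A = 9450 × 2.7 = 25500 W.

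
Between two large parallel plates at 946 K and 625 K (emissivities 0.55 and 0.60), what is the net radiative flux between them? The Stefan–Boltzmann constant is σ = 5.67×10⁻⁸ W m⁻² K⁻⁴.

q ≈ 14800 W/m²

For two large parallel gray plates, q = σ(T₁⁴ − T₂⁴) / (1/ε₁ + 1/ε₂ − 1).
1/ε₁ + 1/ε₂ − 1 = 1/0.55 + 1/0.60 − 1 = 2.485.
T₁⁴ − T₂⁴ = 8.01×10^11 − 1.53×10^11 = 6.48×10^11 K⁴.
q = 5.67×10⁻⁸ × 6.48×10^11 / 2.485 = 14800 W/m².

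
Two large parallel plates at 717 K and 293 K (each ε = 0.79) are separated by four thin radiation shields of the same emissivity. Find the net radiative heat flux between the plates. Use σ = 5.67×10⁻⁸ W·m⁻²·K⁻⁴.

q ≈ 1900 W/m²

Each of the 5 gaps contributes resistance (2/ε − 1) = 2/0.79 − 1 = 1.532; total = 7.658.
q = σ(T₁⁴ − T₂⁴) / 7.658 = 5.67×10⁻⁸ × 2.57×10^11 / 7.658 = 1900 W/m².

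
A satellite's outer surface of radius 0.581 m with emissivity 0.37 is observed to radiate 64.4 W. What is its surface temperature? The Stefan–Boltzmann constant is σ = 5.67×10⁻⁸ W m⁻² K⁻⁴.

A = 4πr² = 4π × (0.581)² = 4.24 m².
From P = εσAT⁴, T = (P / εσA)^(1/4) = (64.4 / (0.37 × 5.67×10⁻⁸ × 4.24))^(1/4).
T = (7.24×10^8)^(1/4) = 164 K.

T ≈ 164 K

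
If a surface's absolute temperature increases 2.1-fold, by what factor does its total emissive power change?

P ∝ T⁴, so the power scales as (2.1)⁴ = 19.4.

factor ≈ 19.4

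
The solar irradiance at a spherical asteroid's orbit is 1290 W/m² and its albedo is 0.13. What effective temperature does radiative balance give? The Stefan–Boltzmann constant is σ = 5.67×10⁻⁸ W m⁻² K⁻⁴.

Power absorbed = (1−a)S·πR²; power emitted = 4πR²σT⁴. Equating and cancelling πR²:
T = ((1−a)S / 4σ)^(1/4) = (1120 / (4 × 5.67×10⁻⁸))^(1/4) = (4.95×10^9)^(1/4).
T = 265 K.

T ≈ 265 K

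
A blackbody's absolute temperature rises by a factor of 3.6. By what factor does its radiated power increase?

factor ≈ 168

P ∝ T⁴, so the power scales as (3.6)⁴ = 168.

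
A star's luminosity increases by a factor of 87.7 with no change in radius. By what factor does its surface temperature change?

factor ≈ 3.06

P ∝ T⁴ ⇒ T ∝ P^(1/4), so T scales by (87.7)^(1/4) = 3.06.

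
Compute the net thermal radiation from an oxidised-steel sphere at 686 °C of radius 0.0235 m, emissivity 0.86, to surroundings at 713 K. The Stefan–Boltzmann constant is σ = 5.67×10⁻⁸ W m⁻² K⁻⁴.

A = 4πr² = 4π × (0.0235)² = 6.94×10^-3 m².
Convert: 686 °C = 959 K.
Q = εσA(T⁴ − T_s⁴). T⁴ − T_s⁴ = (959)⁴ − (713)⁴ = 8.46×10^11 − 2.58×10^11 = 5.87×10^11 K⁴.
Q = 0.86 × 5.67×10⁻⁸ × 6.94×10^-3 × 5.87×10^11 = 199 W.

Q ≈ 199 W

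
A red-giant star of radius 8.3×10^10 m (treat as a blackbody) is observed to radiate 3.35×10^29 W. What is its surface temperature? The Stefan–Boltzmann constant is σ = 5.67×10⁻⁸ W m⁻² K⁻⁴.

A = 4πr² = 4π × (8.3×10^10)² = 8.66×10^22 m².
From P = σAT⁴, T = (P / σA)^(1/4) = (3.35×10^29 / (5.67×10⁻⁸ × 8.66×10^22))^(1/4).
T = (6.82×10^13)^(1/4) = 2870 K.

T ≈ 2870 K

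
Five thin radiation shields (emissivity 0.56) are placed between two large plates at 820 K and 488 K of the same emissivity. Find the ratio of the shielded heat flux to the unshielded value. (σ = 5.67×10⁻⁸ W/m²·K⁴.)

With N identical shields there are N+1 = 6 gaps in series, each with the same radiative resistance, so the flux falls to 1/(N+1) of its unshielded value.

ratio ≈ 0.167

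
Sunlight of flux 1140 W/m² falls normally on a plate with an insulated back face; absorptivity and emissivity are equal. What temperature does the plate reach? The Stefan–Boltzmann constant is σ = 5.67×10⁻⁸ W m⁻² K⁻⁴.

Absorbed flux αS = emitted flux εσT⁴ (one radiating face); with α = ε, T = (S/σ)^(1/4).
T = (1140 / 5.67×10⁻⁸)^(1/4) = (2.01×10^10)^(1/4).
T = 377 K.

T ≈ 377 K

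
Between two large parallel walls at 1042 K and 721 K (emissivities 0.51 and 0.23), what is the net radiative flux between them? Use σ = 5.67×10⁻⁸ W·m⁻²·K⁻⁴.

For two large parallel gray plates, q = σ(T₁⁴ − T₂⁴) / (1/ε₁ + 1/ε₂ − 1).
1/ε₁ + 1/ε₂ − 1 = 1/0.51 + 1/0.23 − 1 = 5.309.
T₁⁴ − T₂⁴ = 1.18×10^12 − 2.70×10^11 = 9.09×10^11 K⁴.
q = 5.67×10⁻⁸ × 9.09×10^11 / 5.309 = 9710 W/m².

q ≈ 9710 W/m²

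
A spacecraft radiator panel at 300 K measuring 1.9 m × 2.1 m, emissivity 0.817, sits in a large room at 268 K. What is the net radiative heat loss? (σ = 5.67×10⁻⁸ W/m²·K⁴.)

A = 1.9 × 2.1 = 3.99 m².
Q = εσA(T⁴ − T_s⁴). T⁴ − T_s⁴ = (300)⁴ − (268)⁴ = 8.10×10^9 − 5.16×10^9 = 2.94×10^9 K⁴.
Q = 0.817 × 5.67×10⁻⁸ × 3.99 × 2.94×10^9 = 544 W.

Q ≈ 544 W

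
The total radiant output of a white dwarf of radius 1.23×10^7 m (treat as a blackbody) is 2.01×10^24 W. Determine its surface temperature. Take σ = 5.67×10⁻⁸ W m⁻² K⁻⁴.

A = 4πr² = 4π × (1.23×10^7)² = 1.90×10^15 m².
From P = σAT⁴, T = (P / σA)^(1/4) = (2.01×10^24 / (5.67×10⁻⁸ × 1.90×10^15))^(1/4).
T = (1.86×10^16)^(1/4) = 11700 K.

T ≈ 11700 K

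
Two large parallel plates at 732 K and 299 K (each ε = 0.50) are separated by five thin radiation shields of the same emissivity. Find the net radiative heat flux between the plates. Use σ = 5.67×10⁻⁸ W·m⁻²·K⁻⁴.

Each of the 6 gaps contributes resistance (2/ε − 1) = 2/0.50 − 1 = 3.000; total = 18.00.
q = σ(T₁⁴ − T₂⁴) / 18.00 = 5.67×10⁻⁸ × 2.79×10^11 / 18.00 = 879 W/m².

q ≈ 879 W/m²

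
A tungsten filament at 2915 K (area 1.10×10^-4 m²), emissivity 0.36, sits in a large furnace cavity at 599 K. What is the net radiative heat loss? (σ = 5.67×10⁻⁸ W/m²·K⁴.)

Q = εσA(T⁴ − T_s⁴). T⁴ − T_s⁴ = (2915)⁴ − (599)⁴ = 7.22×10^13 − 1.29×10^11 = 7.21×10^13 K⁴.
Q = 0.36 × 5.67×10⁻⁸ × 1.10×10^-4 × 7.21×10^13 = 162 W.

Q ≈ 162 W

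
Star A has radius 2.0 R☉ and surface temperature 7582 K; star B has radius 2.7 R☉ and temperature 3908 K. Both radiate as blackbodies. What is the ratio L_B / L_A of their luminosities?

L_B/L_A ≈ 0.129

L = 4πR²σT⁴ ∝ R²T⁴, so L_B/L_A = (2.7/2.0)² × (3908/7582)⁴ = 1.82 × 0.0706 = 0.129.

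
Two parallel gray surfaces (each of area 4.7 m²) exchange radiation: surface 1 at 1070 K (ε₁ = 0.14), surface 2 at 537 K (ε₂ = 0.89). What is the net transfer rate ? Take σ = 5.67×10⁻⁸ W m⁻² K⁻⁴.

Q ≈ 45000 W

For two large parallel gray plates, q = σ(T₁⁴ − T₂⁴) / (1/ε₁ + 1/ε₂ − 1).
1/ε₁ + 1/ε₂ − 1 = 1/0.14 + 1/0.89 − 1 = 7.266.
T₁⁴ − T₂⁴ = 1.31×10^12 − 8.32×10^10 = 1.23×10^12 K⁴.
q = 5.67×10⁻⁸ × 1.23×10^12 / 7.266 = 9580 W/m².
Q = q·A = 9580 × 4.7 = 45000 W.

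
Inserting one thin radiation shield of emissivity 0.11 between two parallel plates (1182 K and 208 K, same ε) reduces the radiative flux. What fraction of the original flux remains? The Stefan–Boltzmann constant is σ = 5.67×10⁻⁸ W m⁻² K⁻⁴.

ratio ≈ 0.500

With N identical shields there are N+1 = 2 gaps in series, each with the same radiative resistance, so the flux falls to 1/(N+1) of its unshielded value.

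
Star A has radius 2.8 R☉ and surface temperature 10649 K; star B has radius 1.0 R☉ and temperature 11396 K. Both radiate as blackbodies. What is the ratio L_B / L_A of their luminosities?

L = 4πR²σT⁴ ∝ R²T⁴, so L_B/L_A = (1.0/2.8)² × (11396/10649)⁴ = 0.128 × 1.31 = 0.167.

L_B/L_A ≈ 0.167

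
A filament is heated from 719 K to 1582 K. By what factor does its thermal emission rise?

ratio ≈ 23.4

P ∝ T⁴, so the ratio is (1582/719)⁴ = (2.200)⁴ = 23.4.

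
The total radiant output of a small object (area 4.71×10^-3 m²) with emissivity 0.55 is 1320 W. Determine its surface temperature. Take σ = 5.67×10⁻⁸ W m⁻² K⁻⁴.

From P = εσAT⁴, T = (P / εσA)^(1/4) = (1320 / (0.55 × 5.67×10⁻⁸ × 4.71×10^-3))^(1/4).
T = (8.99×10^12)^(1/4) = 1730 K.

T ≈ 1730 K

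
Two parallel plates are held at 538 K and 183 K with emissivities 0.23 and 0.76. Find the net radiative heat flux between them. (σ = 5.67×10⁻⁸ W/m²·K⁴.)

For two large parallel gray plates, q = σ(T₁⁴ − T₂⁴) / (1/ε₁ + 1/ε₂ − 1).
1/ε₁ + 1/ε₂ − 1 = 1/0.23 + 1/0.76 − 1 = 4.664.
T₁⁴ − T₂⁴ = 8.38×10^10 − 1.12×10^9 = 8.27×10^10 K⁴.
q = 5.67×10⁻⁸ × 8.27×10^10 / 4.664 = 1000 W/m².

q ≈ 1000 W/m²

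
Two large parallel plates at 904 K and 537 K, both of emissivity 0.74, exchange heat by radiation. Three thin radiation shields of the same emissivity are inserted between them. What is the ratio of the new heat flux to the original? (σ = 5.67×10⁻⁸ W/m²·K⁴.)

With N identical shields there are N+1 = 4 gaps in series, each with the same radiative resistance, so the flux falls to 1/(N+1) of its unshielded value.

ratio ≈ 0.250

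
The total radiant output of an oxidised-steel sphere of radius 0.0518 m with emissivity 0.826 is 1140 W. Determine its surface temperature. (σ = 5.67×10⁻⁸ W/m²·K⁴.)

T ≈ 922 K

A = 4πr² = 4π × (0.0518)² = 0.0337 m².
From P = εσAT⁴, T = (P / εσA)^(1/4) = (1140 / (0.826 × 5.67×10⁻⁸ × 0.0337))^(1/4).
T = (7.22×10^11)^(1/4) = 922 K.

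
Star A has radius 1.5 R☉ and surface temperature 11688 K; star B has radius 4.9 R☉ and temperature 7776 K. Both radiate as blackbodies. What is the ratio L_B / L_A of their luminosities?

L = 4πR²σT⁴ ∝ R²T⁴, so L_B/L_A = (4.9/1.5)² × (7776/11688)⁴ = 10.7 × 0.196 = 2.09.

L_B/L_A ≈ 2.09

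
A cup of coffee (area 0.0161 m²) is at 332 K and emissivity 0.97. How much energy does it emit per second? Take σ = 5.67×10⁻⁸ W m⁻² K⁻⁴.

P ≈ 10.8 W

Stefan–Boltzmann: P = εσAT⁴ = 0.97 × 5.67×10⁻⁸ × 0.0161 × (332)⁴ = 0.97 × 5.67×10⁻⁸ × 0.0161 × 1.21×10^10.
P = 10.8 W.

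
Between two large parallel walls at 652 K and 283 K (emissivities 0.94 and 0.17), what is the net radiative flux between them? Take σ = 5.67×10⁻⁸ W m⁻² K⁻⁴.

For two large parallel gray plates, q = σ(T₁⁴ − T₂⁴) / (1/ε₁ + 1/ε₂ − 1).
1/ε₁ + 1/ε₂ − 1 = 1/0.94 + 1/0.17 − 1 = 5.946.
T₁⁴ − T₂⁴ = 1.81×10^11 − 6.41×10^9 = 1.74×10^11 K⁴.
q = 5.67×10⁻⁸ × 1.74×10^11 / 5.946 = 1660 W/m².

q ≈ 1660 W/m²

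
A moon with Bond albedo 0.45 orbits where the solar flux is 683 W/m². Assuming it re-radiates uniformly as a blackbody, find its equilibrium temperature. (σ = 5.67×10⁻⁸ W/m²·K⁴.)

T ≈ 202 K

Power absorbed = (1−a)S·πR²; power emitted = 4πR²σT⁴. Equating and cancelling πR²:
T = ((1−a)S / 4σ)^(1/4) = (376 / (4 × 5.67×10⁻⁸))^(1/4) = (1.66×10^9)^(1/4).
T = 202 K.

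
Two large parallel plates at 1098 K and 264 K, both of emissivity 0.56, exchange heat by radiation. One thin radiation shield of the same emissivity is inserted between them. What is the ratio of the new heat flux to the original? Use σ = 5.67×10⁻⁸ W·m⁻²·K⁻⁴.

With N identical shields there are N+1 = 2 gaps in series, each with the same radiative resistance, so the flux falls to 1/(N+1) of its unshielded value.

ratio ≈ 0.500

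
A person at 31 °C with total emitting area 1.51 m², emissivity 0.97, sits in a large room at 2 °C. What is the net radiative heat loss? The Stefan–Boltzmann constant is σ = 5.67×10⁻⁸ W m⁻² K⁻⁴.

Q ≈ 234 W

Convert: 31 °C = 304 K; 2 °C = 275 K.
Q = εσA(T⁴ − T_s⁴). T⁴ − T_s⁴ = (304)⁴ − (275)⁴ = 8.54×10^9 − 5.72×10^9 = 2.82×10^9 K⁴.
Q = 0.97 × 5.67×10⁻⁸ × 1.51 × 2.82×10^9 = 234 W.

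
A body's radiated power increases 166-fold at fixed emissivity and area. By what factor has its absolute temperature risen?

factor ≈ 3.59

P ∝ T⁴ ⇒ T ∝ P^(1/4), so T scales by (166)^(1/4) = 3.59.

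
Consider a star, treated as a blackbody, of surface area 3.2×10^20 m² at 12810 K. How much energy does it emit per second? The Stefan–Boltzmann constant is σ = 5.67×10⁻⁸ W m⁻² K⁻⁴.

P = σAT⁴ = 5.67×10⁻⁸ × 3.20×10^20 × (12810)⁴ = 5.67×10⁻⁸ × 3.20×10^20 × 2.69×10^16.
P = 4.89×10^29 W.

P ≈ 4.89×10^29 W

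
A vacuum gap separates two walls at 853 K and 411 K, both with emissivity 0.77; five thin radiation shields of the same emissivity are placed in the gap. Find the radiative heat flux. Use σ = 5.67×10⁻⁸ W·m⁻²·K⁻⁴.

Each of the 6 gaps contributes resistance (2/ε − 1) = 2/0.77 − 1 = 1.597; total = 9.584.
q = σ(T₁⁴ − T₂⁴) / 9.584 = 5.67×10⁻⁸ × 5.01×10^11 / 9.584 = 2960 W/m².

q ≈ 2960 W/m²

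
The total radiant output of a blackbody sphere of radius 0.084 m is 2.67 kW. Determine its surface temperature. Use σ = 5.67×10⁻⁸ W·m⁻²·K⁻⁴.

A = 4πr² = 4π × (0.084)² = 0.0887 m².
From P = σAT⁴, T = (P / σA)^(1/4) = (2670 / (5.67×10⁻⁸ × 0.0887))^(1/4).
T = (5.31×10^11)^(1/4) = 854 K.

T ≈ 854 K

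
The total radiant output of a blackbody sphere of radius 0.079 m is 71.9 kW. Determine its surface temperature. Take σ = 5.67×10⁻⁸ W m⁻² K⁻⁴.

T ≈ 2010 K

A = 4πr² = 4π × (0.079)² = 0.0784 m².
From P = σAT⁴, T = (P / σA)^(1/4) = (71900 / (5.67×10⁻⁸ × 0.0784))^(1/4).
T = (1.62×10^13)^(1/4) = 2010 K.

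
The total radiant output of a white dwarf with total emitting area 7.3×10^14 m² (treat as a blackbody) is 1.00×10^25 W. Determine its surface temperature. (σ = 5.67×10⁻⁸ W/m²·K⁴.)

T ≈ 22200 K

From P = σAT⁴, T = (P / σA)^(1/4) = (1.00×10^25 / (5.67×10⁻⁸ × 7.30×10^14))^(1/4).
T = (2.42×10^17)^(1/4) = 22200 K.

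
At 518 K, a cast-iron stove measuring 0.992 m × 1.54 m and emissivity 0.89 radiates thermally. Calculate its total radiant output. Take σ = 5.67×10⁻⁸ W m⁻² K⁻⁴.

P ≈ 5550 W

A = 0.992 × 1.54 = 1.53 m².
P = εσAT⁴ = 0.89 × 5.67×10⁻⁸ × 1.53 × (518)⁴ = 0.89 × 5.67×10⁻⁸ × 1.53 × 7.20×10^10.
P = 5550 W.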